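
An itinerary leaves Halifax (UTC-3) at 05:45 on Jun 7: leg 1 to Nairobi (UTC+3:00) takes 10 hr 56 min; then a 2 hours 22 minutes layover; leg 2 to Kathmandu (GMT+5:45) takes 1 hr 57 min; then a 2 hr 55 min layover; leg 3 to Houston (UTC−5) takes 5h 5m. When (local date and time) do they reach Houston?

03:00 on Jun 8

Convert departure to UTC: 05:45 + 3:00 = 08:45 UTC on Jun 7.
Add 10 hours 56 minutes leg 1 → 19:41 UTC.
Add 2 hours and 22 minutes layover in Nairobi → 22:03 UTC.
Add 1 hour 57 minutes leg 2 → 00:00 UTC (Jun 8).
Add 2 hours 55 minutes layover in Kathmandu → 02:55 UTC.
Add 5 hours and 5 minutes leg 3 → 08:00 UTC.
Houston is UTC−5:00, so local arrival = 08:00 − 5:00 = 03:00 on Jun 8.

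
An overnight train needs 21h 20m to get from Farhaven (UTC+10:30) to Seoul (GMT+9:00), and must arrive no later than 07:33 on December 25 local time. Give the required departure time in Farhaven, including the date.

11:43 on December 24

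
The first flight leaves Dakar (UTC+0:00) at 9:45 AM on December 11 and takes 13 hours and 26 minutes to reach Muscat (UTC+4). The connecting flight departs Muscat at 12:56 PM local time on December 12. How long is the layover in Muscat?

Dakar is at UTC+0, so departure is already 9:45 AM UTC on Dec 11.
Add 13 hours and 26 minutes flight time → 11:11 PM UTC.
Muscat is UTC+4:00, so local arrival = 11:11 PM + 4:00 = 3:11 AM on Dec 12.
Layover = 12:56 PM − 3:11 AM = 9 hours 45 minutes.

9 hours 45 minutes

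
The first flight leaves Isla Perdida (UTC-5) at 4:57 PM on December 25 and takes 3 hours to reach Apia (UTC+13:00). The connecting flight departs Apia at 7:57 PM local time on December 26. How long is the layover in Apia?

6 hours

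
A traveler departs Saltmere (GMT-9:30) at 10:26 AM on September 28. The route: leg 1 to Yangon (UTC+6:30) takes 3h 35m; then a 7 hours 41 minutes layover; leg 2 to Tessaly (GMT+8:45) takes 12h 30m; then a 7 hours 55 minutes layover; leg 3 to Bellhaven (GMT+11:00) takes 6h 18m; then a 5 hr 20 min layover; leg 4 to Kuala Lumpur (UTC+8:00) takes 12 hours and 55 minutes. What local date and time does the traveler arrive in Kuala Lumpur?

12:10 PM on Oct 1

Convert departure to UTC: 10:26 AM + 9:30 = 7:56 PM UTC on Sep 28.
Add 3 hours 35 minutes leg 1 → 11:31 PM UTC.
Add 7 hours 41 minutes layover in Yangon → 7:12 AM UTC (Sep 29).
Add 12 hours 30 minutes leg 2 → 7:42 PM UTC.
Add 7 hours 55 minutes layover in Tessaly → 3:37 AM UTC (Sep 30).
Add 6 hours 18 minutes leg 3 → 9:55 AM UTC.
Add 5 hours and 20 minutes layover in Bellhaven → 3:15 PM UTC.
Add 12 hours and 55 minutes leg 4 → 4:10 AM UTC (Oct 1).
Kuala Lumpur is UTC+8:00, so local arrival = 4:10 AM + 8:00 = 12:10 PM on Oct 1.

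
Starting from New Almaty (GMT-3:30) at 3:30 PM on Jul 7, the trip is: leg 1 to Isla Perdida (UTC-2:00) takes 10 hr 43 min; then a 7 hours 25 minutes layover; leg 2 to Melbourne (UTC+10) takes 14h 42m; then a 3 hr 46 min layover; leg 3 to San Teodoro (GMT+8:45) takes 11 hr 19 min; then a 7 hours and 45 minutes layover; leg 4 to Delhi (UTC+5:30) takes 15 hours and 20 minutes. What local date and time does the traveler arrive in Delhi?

Convert departure to UTC: 3:30 PM + 3:30 = 7:00 PM UTC on Jul 7.
Add 10 hours and 43 minutes leg 1 → 5:43 AM UTC (Jul 8).
Add 7 hours and 25 minutes layover in Isla Perdida → 1:08 PM UTC.
Add 14 hours 42 minutes leg 2 → 3:50 AM UTC (Jul 9).
Add 3 hours 46 minutes layover in Melbourne → 7:36 AM UTC.
Add 11 hours 19 minutes leg 3 → 6:55 PM UTC.
Add 7 hours and 45 minutes layover in San Teodoro → 2:40 AM UTC (Jul 10).
Add 15 hours and 20 minutes leg 4 → 6:00 PM UTC.
Delhi is UTC+5:30, so local arrival = 6:00 PM + 5:30 = 11:30 PM on Jul 10.

11:30 PM on July 10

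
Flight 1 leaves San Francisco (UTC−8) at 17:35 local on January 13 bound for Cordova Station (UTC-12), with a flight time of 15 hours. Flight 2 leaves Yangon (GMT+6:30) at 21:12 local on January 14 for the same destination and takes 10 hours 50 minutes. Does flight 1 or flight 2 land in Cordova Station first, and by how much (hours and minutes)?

Flight 1 in UTC: 17:35 + 8:00 = 01:35 on Jan 14.
+15 hours → arrive 16:35 UTC on Jan 14.
Flight 2 in UTC: 21:12 − 6:30 = 14:42 on Jan 14.
+10 hours 50 minutes → arrive 01:32 UTC on Jan 15.
Flight 1 lands earlier by 8 hours 57 minutes.

the first, by 8 hours 57 minutes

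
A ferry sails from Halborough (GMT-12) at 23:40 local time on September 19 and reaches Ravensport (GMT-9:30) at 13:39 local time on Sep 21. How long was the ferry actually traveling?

Ravensport is 2:30 ahead of Halborough.
Clock-face elapsed time (ignoring zones) is 37 hours 59 minutes.
Actual elapsed = 37 hours 59 minutes − 2:30 = 35 hours 29 minutes.

35 hours 29 minutes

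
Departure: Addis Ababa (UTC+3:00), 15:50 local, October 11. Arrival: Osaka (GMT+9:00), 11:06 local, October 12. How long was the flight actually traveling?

Departure in UTC: 15:50 − 3:00 = 12:50 on Oct 11.
Arrival in UTC: 11:06 − 9:00 = 02:06 on Oct 12.
Elapsed = 02:06 − 12:50 (+1 day) = 13 hours 16 minutes.

13 hours 16 minutes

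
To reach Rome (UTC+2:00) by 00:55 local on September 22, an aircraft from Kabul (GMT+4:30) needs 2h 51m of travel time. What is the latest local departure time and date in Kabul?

Target arrival in UTC: 00:55 − 2:00 = 22:55 on Sep 21.
Subtract 2 hours 51 minutes → departure 20:04 UTC on Sep 21.
Kabul is UTC+4:30: 20:04 + 4:30 = 00:34 on Sep 22.

00:34 on September 22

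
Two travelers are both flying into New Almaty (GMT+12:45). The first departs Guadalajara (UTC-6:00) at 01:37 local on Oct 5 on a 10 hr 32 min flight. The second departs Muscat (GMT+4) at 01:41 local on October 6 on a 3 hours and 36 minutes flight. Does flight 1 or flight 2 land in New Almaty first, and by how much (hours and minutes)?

the first, by 7 hours 8 minutes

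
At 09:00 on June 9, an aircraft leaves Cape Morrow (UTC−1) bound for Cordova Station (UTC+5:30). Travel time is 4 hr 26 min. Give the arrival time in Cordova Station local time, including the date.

Cordova Station is 6:30 ahead of Cape Morrow.
After 4 hours and 26 minutes it is 13:26 in Cape Morrow.
Shift by the zone difference: 13:26 + 6:30 = 19:56 on Jun 9 in Cordova Station.

19:56 on Jun 9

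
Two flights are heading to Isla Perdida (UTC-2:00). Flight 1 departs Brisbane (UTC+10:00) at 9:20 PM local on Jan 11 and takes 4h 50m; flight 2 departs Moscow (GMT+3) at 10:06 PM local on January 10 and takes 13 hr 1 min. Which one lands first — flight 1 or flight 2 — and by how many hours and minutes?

the second, by 8 hours 3 minutes

Flight 1 in UTC: 9:20 PM − 10:00 = 11:20 AM on Jan 11.
+4 hours and 50 minutes → arrive 4:10 PM UTC on Jan 11.
Flight 2 in UTC: 10:06 PM − 3:00 = 7:06 PM on Jan 10.
+13 hours 1 minute → arrive 8:07 AM UTC on Jan 11.
Flight 2 lands earlier by 8 hours 3 minutes.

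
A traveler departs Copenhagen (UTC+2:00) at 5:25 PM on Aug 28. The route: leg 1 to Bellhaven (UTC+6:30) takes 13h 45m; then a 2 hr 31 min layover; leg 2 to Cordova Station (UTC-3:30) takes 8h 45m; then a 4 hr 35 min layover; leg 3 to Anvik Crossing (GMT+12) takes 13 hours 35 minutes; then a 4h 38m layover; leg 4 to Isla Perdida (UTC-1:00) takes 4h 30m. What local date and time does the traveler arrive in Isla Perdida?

6:44 PM on August 30

Convert departure to UTC: 5:25 PM − 2:00 = 3:25 PM UTC on Aug 28.
Add 13 hours and 45 minutes leg 1 → 5:10 AM UTC (Aug 29).
Add 2 hours 31 minutes layover in Bellhaven → 7:41 AM UTC.
Add 8 hours and 45 minutes leg 2 → 4:26 PM UTC.
Add 4 hours and 35 minutes layover in Cordova Station → 9:01 PM UTC.
Add 13 hours and 35 minutes leg 3 → 10:36 AM UTC (Aug 30).
Add 4 hours and 38 minutes layover in Anvik Crossing → 3:14 PM UTC.
Add 4 hours 30 minutes leg 4 → 7:44 PM UTC.
Isla Perdida is UTC−1:00, so local arrival = 7:44 PM − 1:00 = 6:44 PM on Aug 30.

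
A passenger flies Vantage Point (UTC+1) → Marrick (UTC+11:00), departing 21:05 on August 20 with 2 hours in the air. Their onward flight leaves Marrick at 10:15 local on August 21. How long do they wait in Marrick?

Convert departure to UTC: 21:05 − 1:00 = 20:05 UTC on Aug 20.
Add 2 hours flight time → 22:05 UTC.
Marrick is UTC+11:00, so local arrival = 22:05 + 11:00 = 09:05 on Aug 21.
Layover = 10:15 − 09:05 = 1 hour 10 minutes.

1 hour 10 minutes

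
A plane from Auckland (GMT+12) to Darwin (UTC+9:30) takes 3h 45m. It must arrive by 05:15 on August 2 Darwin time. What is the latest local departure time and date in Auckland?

04:00 on Aug 2

Target arrival in UTC: 05:15 − 9:30 = 19:45 on Aug 1.
Subtract 3 hours and 45 minutes → departure 16:00 UTC on Aug 1.
Auckland is UTC+12:00: 16:00 + 12:00 = 04:00 on Aug 2.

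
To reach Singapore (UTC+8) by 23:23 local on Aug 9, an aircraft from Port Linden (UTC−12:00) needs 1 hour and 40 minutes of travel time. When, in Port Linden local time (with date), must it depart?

Target arrival in UTC: 23:23 − 8:00 = 15:23 on Aug 9.
Subtract 1 hour 40 minutes → departure 13:43 UTC on Aug 9.
Port Linden is UTC−12:00: 13:43 − 12:00 = 01:43 on Aug 9.

01:43 on August 9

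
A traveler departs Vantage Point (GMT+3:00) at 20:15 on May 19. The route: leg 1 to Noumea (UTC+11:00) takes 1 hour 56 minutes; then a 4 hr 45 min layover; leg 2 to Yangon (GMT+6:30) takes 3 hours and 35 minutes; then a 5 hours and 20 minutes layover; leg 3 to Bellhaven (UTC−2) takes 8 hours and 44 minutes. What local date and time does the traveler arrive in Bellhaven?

15:35 on May 20

Convert departure to UTC: 20:15 − 3:00 = 17:15 UTC on May 19.
Add 1 hour and 56 minutes leg 1 → 19:11 UTC.
Add 4 hours 45 minutes layover in Noumea → 23:56 UTC.
Add 3 hours and 35 minutes leg 2 → 03:31 UTC (May 20).
Add 5 hours 20 minutes layover in Yangon → 08:51 UTC.
Add 8 hours and 44 minutes leg 3 → 17:35 UTC.
Bellhaven is UTC−2:00, so local arrival = 17:35 − 2:00 = 15:35 on May 20.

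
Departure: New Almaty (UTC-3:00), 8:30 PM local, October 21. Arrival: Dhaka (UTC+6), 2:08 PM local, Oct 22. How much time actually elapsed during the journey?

8 hours 38 minutes

Departure in UTC: 8:30 PM + 3:00 = 11:30 PM on Oct 21.
Arrival in UTC: 2:08 PM − 6:00 = 8:08 AM on Oct 22.
Elapsed = 8:08 AM − 11:30 PM (+1 day) = 8 hours 38 minutes.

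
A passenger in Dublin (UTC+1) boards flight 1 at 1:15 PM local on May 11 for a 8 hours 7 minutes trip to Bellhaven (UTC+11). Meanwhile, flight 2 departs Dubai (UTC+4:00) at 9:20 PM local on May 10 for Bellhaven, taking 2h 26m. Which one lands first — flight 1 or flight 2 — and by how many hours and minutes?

the second, by 24 hours 36 minutes

Flight 1 in UTC: 1:15 PM − 1:00 = 12:15 PM on May 11.
+8 hours and 7 minutes → arrive 8:22 PM UTC on May 11.
Flight 2 in UTC: 9:20 PM − 4:00 = 5:20 PM on May 10.
+2 hours and 26 minutes → arrive 7:46 PM UTC on May 10.
Flight 2 lands earlier by 24 hours 36 minutes.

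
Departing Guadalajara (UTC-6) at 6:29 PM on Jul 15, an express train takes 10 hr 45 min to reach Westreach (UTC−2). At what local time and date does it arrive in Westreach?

Westreach is 4:00 ahead of Guadalajara.
After 10 hours and 45 minutes it is 5:14 AM (Jul 16) in Guadalajara.
Shift by the zone difference: 5:14 AM + 4:00 = 9:14 AM on Jul 16 in Westreach.

9:14 AM on July 16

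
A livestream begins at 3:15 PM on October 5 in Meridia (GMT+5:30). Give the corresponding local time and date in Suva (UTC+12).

In UTC: 3:15 PM − 5:30 = 9:45 AM on Oct 5.
Suva is UTC+12:00: 9:45 AM + 12:00 = 9:45 PM on Oct 5.

9:45 PM on October 5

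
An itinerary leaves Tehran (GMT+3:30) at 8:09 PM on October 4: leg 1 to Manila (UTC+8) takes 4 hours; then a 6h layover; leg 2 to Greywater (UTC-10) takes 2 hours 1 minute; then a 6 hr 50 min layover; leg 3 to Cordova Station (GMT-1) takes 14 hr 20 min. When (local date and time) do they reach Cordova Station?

12:50 AM on Oct 6

Convert departure to UTC: 8:09 PM − 3:30 = 4:39 PM UTC on Oct 4.
Add 4 hours leg 1 → 8:39 PM UTC.
Add 6 hours layover in Manila → 2:39 AM UTC (Oct 5).
Add 2 hours and 1 minute leg 2 → 4:40 AM UTC.
Add 6 hours and 50 minutes layover in Greywater → 11:30 AM UTC.
Add 14 hours and 20 minutes leg 3 → 1:50 AM UTC (Oct 6).
Cordova Station is UTC−1:00, so local arrival = 1:50 AM − 1:00 = 12:50 AM on Oct 6.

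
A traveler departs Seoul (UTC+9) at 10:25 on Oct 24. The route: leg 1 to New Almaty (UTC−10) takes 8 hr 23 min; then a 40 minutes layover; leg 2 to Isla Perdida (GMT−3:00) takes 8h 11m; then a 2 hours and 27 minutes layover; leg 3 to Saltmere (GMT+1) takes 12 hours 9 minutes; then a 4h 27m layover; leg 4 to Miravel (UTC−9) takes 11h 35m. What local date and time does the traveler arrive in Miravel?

Convert departure to UTC: 10:25 − 9:00 = 01:25 UTC on Oct 24.
Add 8 hours 23 minutes leg 1 → 09:48 UTC.
Add 40 minutes layover in New Almaty → 10:28 UTC.
Add 8 hours 11 minutes leg 2 → 18:39 UTC.
Add 2 hours 27 minutes layover in Isla Perdida → 21:06 UTC.
Add 12 hours 9 minutes leg 3 → 09:15 UTC (Oct 25).
Add 4 hours and 27 minutes layover in Saltmere → 13:42 UTC.
Add 11 hours and 35 minutes leg 4 → 01:17 UTC (Oct 26).
Miravel is UTC−9:00, so local arrival = 01:17 − 9:00 = 16:17 on Oct 25.

16:17 on October 25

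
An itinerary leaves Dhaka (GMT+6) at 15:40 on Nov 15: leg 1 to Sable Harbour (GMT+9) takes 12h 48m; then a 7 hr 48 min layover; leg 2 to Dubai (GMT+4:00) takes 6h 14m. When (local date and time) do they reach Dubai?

16:30 on November 16

Convert departure to UTC: 15:40 − 6:00 = 09:40 UTC on Nov 15.
Add 12 hours and 48 minutes leg 1 → 22:28 UTC.
Add 7 hours 48 minutes layover in Sable Harbour → 06:16 UTC (Nov 16).
Add 6 hours and 14 minutes leg 2 → 12:30 UTC.
Dubai is UTC+4:00, so local arrival = 12:30 + 4:00 = 16:30 on Nov 16.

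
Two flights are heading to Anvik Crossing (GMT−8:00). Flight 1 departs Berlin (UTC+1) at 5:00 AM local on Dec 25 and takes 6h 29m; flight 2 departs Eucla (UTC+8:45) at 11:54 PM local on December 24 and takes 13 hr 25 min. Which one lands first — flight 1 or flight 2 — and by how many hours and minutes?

the second, by 5 hours 55 minutes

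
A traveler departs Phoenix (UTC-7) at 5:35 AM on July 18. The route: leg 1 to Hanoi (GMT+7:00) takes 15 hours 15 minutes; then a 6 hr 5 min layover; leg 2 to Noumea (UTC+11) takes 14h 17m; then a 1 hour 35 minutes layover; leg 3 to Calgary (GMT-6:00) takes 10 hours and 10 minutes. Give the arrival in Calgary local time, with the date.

5:57 AM on July 20

Convert departure to UTC: 5:35 AM + 7:00 = 12:35 PM UTC on Jul 18.
Add 15 hours and 15 minutes leg 1 → 3:50 AM UTC (Jul 19).
Add 6 hours 5 minutes layover in Hanoi → 9:55 AM UTC.
Add 14 hours and 17 minutes leg 2 → 12:12 AM UTC (Jul 20).
Add 1 hour 35 minutes layover in Noumea → 1:47 AM UTC.
Add 10 hours 10 minutes leg 3 → 11:57 AM UTC.
Calgary is UTC−6:00, so local arrival = 11:57 AM − 6:00 = 5:57 AM on Jul 20.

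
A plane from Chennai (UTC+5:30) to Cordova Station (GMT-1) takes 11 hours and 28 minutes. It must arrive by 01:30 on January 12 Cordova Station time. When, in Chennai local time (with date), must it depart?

Target arrival in UTC: 01:30 + 1:00 = 02:30 on Jan 12.
Subtract 11 hours 28 minutes → departure 15:02 UTC on Jan 11.
Chennai is UTC+5:30: 15:02 + 5:30 = 20:32 on Jan 11.

20:32 on January 11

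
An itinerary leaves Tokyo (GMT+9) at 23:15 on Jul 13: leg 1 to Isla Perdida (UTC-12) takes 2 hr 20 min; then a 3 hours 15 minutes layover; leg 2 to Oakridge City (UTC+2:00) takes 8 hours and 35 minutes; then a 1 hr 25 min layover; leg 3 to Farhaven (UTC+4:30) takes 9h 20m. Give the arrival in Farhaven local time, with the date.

Convert departure to UTC: 23:15 − 9:00 = 14:15 UTC on Jul 13.
Add 2 hours and 20 minutes leg 1 → 16:35 UTC.
Add 3 hours 15 minutes layover in Isla Perdida → 19:50 UTC.
Add 8 hours and 35 minutes leg 2 → 04:25 UTC (Jul 14).
Add 1 hour and 25 minutes layover in Oakridge City → 05:50 UTC.
Add 9 hours 20 minutes leg 3 → 15:10 UTC.
Farhaven is UTC+4:30, so local arrival = 15:10 + 4:30 = 19:40 on Jul 14.

19:40 on July 14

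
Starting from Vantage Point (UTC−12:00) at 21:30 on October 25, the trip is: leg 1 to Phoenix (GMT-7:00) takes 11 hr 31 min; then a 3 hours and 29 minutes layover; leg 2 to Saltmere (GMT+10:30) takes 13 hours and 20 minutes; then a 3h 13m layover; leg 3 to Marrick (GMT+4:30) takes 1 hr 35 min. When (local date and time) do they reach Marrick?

23:08 on Oct 27

Convert departure to UTC: 21:30 + 12:00 = 09:30 UTC on Oct 26.
Add 11 hours 31 minutes leg 1 → 21:01 UTC.
Add 3 hours and 29 minutes layover in Phoenix → 00:30 UTC (Oct 27).
Add 13 hours 20 minutes leg 2 → 13:50 UTC.
Add 3 hours and 13 minutes layover in Saltmere → 17:03 UTC.
Add 1 hour and 35 minutes leg 3 → 18:38 UTC.
Marrick is UTC+4:30, so local arrival = 18:38 + 4:30 = 23:08 on Oct 27.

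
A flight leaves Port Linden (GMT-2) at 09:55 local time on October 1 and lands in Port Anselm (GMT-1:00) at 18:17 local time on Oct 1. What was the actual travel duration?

7 hours 22 minutes

Departure in UTC: 09:55 + 2:00 = 11:55 on Oct 1.
Arrival in UTC: 18:17 + 1:00 = 19:17 on Oct 1.
Elapsed = 19:17 − 11:55 = 7 hours 22 minutes.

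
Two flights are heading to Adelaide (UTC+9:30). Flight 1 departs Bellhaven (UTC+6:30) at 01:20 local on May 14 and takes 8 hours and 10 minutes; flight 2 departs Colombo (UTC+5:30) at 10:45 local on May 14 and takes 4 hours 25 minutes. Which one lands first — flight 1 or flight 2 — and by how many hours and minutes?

Flight 1 in UTC: 01:20 − 6:30 = 18:50 on May 13.
+8 hours 10 minutes → arrive 03:00 UTC on May 14.
Flight 2 in UTC: 10:45 − 5:30 = 05:15 on May 14.
+4 hours 25 minutes → arrive 09:40 UTC on May 14.
Flight 1 lands earlier by 6 hours 40 minutes.

the first, by 6 hours 40 minutes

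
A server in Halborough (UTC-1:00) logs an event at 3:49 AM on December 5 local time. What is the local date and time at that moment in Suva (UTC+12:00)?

4:49 PM on December 5

In UTC: 3:49 AM + 1:00 = 4:49 AM on Dec 5.
Suva is UTC+12:00: 4:49 AM + 12:00 = 4:49 PM on Dec 5.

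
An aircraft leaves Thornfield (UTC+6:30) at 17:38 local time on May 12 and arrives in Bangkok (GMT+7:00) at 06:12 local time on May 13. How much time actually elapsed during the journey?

12 hours 4 minutes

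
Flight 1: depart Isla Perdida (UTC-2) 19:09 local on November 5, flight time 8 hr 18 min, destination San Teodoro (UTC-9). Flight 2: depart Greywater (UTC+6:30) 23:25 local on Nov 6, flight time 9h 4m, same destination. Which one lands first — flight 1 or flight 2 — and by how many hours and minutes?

the first, by 20 hours 32 minutes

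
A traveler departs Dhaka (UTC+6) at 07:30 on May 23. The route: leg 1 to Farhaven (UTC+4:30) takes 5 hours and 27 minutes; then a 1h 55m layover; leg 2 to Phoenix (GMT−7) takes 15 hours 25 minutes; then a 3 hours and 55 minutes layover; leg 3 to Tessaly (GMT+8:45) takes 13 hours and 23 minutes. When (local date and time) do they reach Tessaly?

02:20 on May 25

Convert departure to UTC: 07:30 − 6:00 = 01:30 UTC on May 23.
Add 5 hours 27 minutes leg 1 → 06:57 UTC.
Add 1 hour and 55 minutes layover in Farhaven → 08:52 UTC.
Add 15 hours 25 minutes leg 2 → 00:17 UTC (May 24).
Add 3 hours and 55 minutes layover in Phoenix → 04:12 UTC.
Add 13 hours and 23 minutes leg 3 → 17:35 UTC.
Tessaly is UTC+8:45, so local arrival = 17:35 + 8:45 = 02:20 on May 25.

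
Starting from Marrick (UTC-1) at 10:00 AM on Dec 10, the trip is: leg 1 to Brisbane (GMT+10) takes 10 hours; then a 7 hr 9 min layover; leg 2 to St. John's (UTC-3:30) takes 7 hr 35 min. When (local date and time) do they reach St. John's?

Convert departure to UTC: 10:00 AM + 1:00 = 11:00 AM UTC on Dec 10.
Add 10 hours leg 1 → 9:00 PM UTC.
Add 7 hours 9 minutes layover in Brisbane → 4:09 AM UTC (Dec 11).
Add 7 hours and 35 minutes leg 2 → 11:44 AM UTC.
St. John's is UTC−3:30, so local arrival = 11:44 AM − 3:30 = 8:14 AM on Dec 11.

8:14 AM on Dec 11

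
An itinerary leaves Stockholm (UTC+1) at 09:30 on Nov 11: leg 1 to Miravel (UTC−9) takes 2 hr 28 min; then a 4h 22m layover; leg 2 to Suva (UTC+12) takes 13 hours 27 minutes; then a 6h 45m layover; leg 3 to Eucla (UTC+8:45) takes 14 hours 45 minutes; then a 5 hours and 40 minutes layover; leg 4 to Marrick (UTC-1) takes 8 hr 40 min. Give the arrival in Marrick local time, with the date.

15:37 on Nov 13

Convert departure to UTC: 09:30 − 1:00 = 08:30 UTC on Nov 11.
Add 2 hours and 28 minutes leg 1 → 10:58 UTC.
Add 4 hours and 22 minutes layover in Miravel → 15:20 UTC.
Add 13 hours and 27 minutes leg 2 → 04:47 UTC (Nov 12).
Add 6 hours 45 minutes layover in Suva → 11:32 UTC.
Add 14 hours 45 minutes leg 3 → 02:17 UTC (Nov 13).
Add 5 hours 40 minutes layover in Eucla → 07:57 UTC.
Add 8 hours and 40 minutes leg 4 → 16:37 UTC.
Marrick is UTC−1:00, so local arrival = 16:37 − 1:00 = 15:37 on Nov 13.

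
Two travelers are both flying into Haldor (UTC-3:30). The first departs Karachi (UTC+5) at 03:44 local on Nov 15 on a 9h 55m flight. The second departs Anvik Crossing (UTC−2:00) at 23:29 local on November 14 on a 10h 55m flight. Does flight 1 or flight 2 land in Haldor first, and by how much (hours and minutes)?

the first, by 3 hours 45 minutes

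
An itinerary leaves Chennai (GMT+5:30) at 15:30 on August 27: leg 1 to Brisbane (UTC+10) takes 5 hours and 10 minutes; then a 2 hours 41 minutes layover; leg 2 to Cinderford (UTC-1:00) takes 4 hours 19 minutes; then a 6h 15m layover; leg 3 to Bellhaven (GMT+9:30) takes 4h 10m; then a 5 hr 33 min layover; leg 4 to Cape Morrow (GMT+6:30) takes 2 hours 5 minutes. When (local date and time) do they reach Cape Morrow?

Convert departure to UTC: 15:30 − 5:30 = 10:00 UTC on Aug 27.
Add 5 hours 10 minutes leg 1 → 15:10 UTC.
Add 2 hours and 41 minutes layover in Brisbane → 17:51 UTC.
Add 4 hours and 19 minutes leg 2 → 22:10 UTC.
Add 6 hours 15 minutes layover in Cinderford → 04:25 UTC (Aug 28).
Add 4 hours and 10 minutes leg 3 → 08:35 UTC.
Add 5 hours 33 minutes layover in Bellhaven → 14:08 UTC.
Add 2 hours and 5 minutes leg 4 → 16:13 UTC.
Cape Morrow is UTC+6:30, so local arrival = 16:13 + 6:30 = 22:43 on Aug 28.

22:43 on August 28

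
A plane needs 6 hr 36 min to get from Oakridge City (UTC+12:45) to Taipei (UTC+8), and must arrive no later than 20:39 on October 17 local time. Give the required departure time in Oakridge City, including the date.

18:48 on October 17

Target arrival in UTC: 20:39 − 8:00 = 12:39 on Oct 17.
Subtract 6 hours 36 minutes → departure 06:03 UTC on Oct 17.
Oakridge City is UTC+12:45: 06:03 + 12:45 = 18:48 on Oct 17.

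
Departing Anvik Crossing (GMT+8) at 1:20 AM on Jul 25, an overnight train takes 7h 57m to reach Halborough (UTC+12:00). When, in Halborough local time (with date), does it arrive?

1:17 PM on Jul 25

Convert departure to UTC: 1:20 AM − 8:00 = 5:20 PM UTC on Jul 24.
Add 7 hours 57 minutes travel time → 1:17 AM UTC (Jul 25).
Halborough is UTC+12:00, so local arrival = 1:17 AM + 12:00 = 1:17 PM on Jul 25.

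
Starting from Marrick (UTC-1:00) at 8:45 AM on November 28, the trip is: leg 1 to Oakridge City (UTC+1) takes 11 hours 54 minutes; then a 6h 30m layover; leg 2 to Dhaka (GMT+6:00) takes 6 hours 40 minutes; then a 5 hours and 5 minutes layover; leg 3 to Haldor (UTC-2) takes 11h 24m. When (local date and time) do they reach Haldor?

Convert departure to UTC: 8:45 AM + 1:00 = 9:45 AM UTC on Nov 28.
Add 11 hours and 54 minutes leg 1 → 9:39 PM UTC.
Add 6 hours and 30 minutes layover in Oakridge City → 4:09 AM UTC (Nov 29).
Add 6 hours and 40 minutes leg 2 → 10:49 AM UTC.
Add 5 hours 5 minutes layover in Dhaka → 3:54 PM UTC.
Add 11 hours 24 minutes leg 3 → 3:18 AM UTC (Nov 30).
Haldor is UTC−2:00, so local arrival = 3:18 AM − 2:00 = 1:18 AM on Nov 30.

1:18 AM on Nov 30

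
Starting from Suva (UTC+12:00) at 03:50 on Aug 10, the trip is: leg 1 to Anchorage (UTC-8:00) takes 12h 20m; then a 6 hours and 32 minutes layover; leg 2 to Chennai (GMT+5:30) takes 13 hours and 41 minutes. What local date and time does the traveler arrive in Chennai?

Convert departure to UTC: 03:50 − 12:00 = 15:50 UTC on Aug 9.
Add 12 hours 20 minutes leg 1 → 04:10 UTC (Aug 10).
Add 6 hours 32 minutes layover in Anchorage → 10:42 UTC.
Add 13 hours and 41 minutes leg 2 → 00:23 UTC (Aug 11).
Chennai is UTC+5:30, so local arrival = 00:23 + 5:30 = 05:53 on Aug 11.

05:53 on August 11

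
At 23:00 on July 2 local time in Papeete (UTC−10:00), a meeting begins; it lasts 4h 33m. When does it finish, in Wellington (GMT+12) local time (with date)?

01:33 on July 4

Convert start to UTC: 23:00 + 10:00 = 09:00 UTC on Jul 3.
Add 4 hours 33 minutes duration → 13:33 UTC.
Wellington is UTC+12:00, so local end time = 13:33 + 12:00 = 01:33 on Jul 4.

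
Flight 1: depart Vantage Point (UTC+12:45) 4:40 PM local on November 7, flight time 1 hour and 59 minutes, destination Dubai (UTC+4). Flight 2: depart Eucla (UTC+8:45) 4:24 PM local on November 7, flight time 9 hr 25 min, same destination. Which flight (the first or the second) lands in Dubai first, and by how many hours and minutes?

the first, by 11 hours 10 minutes

Flight 1 in UTC: 4:40 PM − 12:45 = 3:55 AM on Nov 7.
+1 hour and 59 minutes → arrive 5:54 AM UTC on Nov 7.
Flight 2 in UTC: 4:24 PM − 8:45 = 7:39 AM on Nov 7.
+9 hours 25 minutes → arrive 5:04 PM UTC on Nov 7.
Flight 1 lands earlier by 11 hours 10 minutes.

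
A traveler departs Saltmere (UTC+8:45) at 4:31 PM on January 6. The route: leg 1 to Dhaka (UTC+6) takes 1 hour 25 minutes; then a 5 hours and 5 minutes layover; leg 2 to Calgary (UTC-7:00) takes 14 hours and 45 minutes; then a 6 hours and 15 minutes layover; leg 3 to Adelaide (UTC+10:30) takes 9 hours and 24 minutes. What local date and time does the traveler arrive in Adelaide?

7:10 AM on January 8

Convert departure to UTC: 4:31 PM − 8:45 = 7:46 AM UTC on Jan 6.
Add 1 hour 25 minutes leg 1 → 9:11 AM UTC.
Add 5 hours and 5 minutes layover in Dhaka → 2:16 PM UTC.
Add 14 hours 45 minutes leg 2 → 5:01 AM UTC (Jan 7).
Add 6 hours and 15 minutes layover in Calgary → 11:16 AM UTC.
Add 9 hours and 24 minutes leg 3 → 8:40 PM UTC.
Adelaide is UTC+10:30, so local arrival = 8:40 PM + 10:30 = 7:10 AM on Jan 8.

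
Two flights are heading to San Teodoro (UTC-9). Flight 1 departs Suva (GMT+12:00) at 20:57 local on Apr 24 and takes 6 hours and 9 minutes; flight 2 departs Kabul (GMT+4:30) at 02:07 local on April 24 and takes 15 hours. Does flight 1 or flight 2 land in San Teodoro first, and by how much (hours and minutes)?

Flight 1 in UTC: 20:57 − 12:00 = 08:57 on Apr 24.
+6 hours and 9 minutes → arrive 15:06 UTC on Apr 24.
Flight 2 in UTC: 02:07 − 4:30 = 21:37 on Apr 23.
+15 hours → arrive 12:37 UTC on Apr 24.
Flight 2 lands earlier by 2 hours 29 minutes.

the second, by 2 hours 29 minutes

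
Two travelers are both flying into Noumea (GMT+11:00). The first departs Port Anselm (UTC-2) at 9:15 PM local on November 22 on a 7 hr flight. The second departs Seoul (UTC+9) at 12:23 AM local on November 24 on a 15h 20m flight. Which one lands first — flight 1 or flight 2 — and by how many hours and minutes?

Flight 1 in UTC: 9:15 PM + 2:00 = 11:15 PM on Nov 22.
+7 hours → arrive 6:15 AM UTC on Nov 23.
Flight 2 in UTC: 12:23 AM − 9:00 = 3:23 PM on Nov 23.
+15 hours and 20 minutes → arrive 6:43 AM UTC on Nov 24.
Flight 1 lands earlier by 24 hours 28 minutes.

the first, by 24 hours 28 minutes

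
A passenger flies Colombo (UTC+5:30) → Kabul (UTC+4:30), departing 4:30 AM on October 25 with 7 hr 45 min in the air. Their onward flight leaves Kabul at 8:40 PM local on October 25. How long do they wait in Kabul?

Convert departure to UTC: 4:30 AM − 5:30 = 11:00 PM UTC on Oct 24.
Add 7 hours and 45 minutes flight time → 6:45 AM UTC (Oct 25).
Kabul is UTC+4:30, so local arrival = 6:45 AM + 4:30 = 11:15 AM on Oct 25.
Layover = 8:40 PM − 11:15 AM = 9 hours 25 minutes.

9 hours 25 minutes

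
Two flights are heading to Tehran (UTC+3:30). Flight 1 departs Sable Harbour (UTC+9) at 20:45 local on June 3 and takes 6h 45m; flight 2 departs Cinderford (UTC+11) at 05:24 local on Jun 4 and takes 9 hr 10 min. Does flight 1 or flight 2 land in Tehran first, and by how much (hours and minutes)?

Flight 1 in UTC: 20:45 − 9:00 = 11:45 on Jun 3.
+6 hours and 45 minutes → arrive 18:30 UTC on Jun 3.
Flight 2 in UTC: 05:24 − 11:00 = 18:24 on Jun 3.
+9 hours 10 minutes → arrive 03:34 UTC on Jun 4.
Flight 1 lands earlier by 9 hours 4 minutes.

the first, by 9 hours 4 minutes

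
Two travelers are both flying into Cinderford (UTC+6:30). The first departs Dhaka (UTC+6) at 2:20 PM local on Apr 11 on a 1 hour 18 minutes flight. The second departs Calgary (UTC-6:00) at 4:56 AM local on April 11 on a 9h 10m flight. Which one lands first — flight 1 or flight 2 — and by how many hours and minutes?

Flight 1 in UTC: 2:20 PM − 6:00 = 8:20 AM on Apr 11.
+1 hour and 18 minutes → arrive 9:38 AM UTC on Apr 11.
Flight 2 in UTC: 4:56 AM + 6:00 = 10:56 AM on Apr 11.
+9 hours and 10 minutes → arrive 8:06 PM UTC on Apr 11.
Flight 1 lands earlier by 10 hours 28 minutes.

the first, by 10 hours 28 minutes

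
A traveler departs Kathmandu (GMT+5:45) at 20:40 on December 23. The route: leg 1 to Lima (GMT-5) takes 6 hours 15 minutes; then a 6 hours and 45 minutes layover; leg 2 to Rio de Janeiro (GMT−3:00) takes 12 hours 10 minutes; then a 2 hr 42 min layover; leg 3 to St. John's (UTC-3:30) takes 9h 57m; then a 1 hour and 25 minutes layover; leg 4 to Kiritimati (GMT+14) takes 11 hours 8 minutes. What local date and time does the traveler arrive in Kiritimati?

07:17 on Dec 26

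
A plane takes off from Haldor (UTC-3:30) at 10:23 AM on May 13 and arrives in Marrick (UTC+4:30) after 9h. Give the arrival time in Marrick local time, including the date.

3:23 AM on May 14

Convert departure to UTC: 10:23 AM + 3:30 = 1:53 PM UTC on May 13.
Add 9 hours travel time → 10:53 PM UTC.
Marrick is UTC+4:30, so local arrival = 10:53 PM + 4:30 = 3:23 AM on May 14.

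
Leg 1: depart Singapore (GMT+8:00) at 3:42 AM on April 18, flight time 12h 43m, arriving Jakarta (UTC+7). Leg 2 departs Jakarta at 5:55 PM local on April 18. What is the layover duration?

Convert departure to UTC: 3:42 AM − 8:00 = 7:42 PM UTC on Apr 17.
Add 12 hours and 43 minutes flight time → 8:25 AM UTC (Apr 18).
Jakarta is UTC+7:00, so local arrival = 8:25 AM + 7:00 = 3:25 PM on Apr 18.
Layover = 5:55 PM − 3:25 PM = 2 hours 30 minutes.

2 hours 30 minutes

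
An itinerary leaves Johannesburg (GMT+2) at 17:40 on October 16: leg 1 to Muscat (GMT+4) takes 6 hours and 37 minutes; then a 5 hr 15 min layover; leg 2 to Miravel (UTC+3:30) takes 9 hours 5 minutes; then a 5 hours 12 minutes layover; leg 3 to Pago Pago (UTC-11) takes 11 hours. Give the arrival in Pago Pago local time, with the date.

17:49 on October 17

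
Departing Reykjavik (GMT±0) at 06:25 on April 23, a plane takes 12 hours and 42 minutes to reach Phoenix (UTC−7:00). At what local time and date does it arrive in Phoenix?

12:07 on April 23

Phoenix is 7:00 behind Reykjavik.
After 12 hours 42 minutes it is 19:07 in Reykjavik.
Shift by the zone difference: 19:07 − 7:00 = 12:07 on Apr 23 in Phoenix.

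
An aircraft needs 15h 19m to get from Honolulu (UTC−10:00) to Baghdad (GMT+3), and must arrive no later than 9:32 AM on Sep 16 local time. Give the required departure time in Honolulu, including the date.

Target arrival in UTC: 9:32 AM − 3:00 = 6:32 AM on Sep 16.
Subtract 15 hours 19 minutes → departure 3:13 PM UTC on Sep 15.
Honolulu is UTC−10:00: 3:13 PM − 10:00 = 5:13 AM on Sep 15.

5:13 AM on September 15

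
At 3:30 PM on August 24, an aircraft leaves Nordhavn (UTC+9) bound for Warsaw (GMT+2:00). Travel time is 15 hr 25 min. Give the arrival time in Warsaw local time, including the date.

11:55 PM on August 24

Convert departure to UTC: 3:30 PM − 9:00 = 6:30 AM UTC on Aug 24.
Add 15 hours and 25 minutes travel time → 9:55 PM UTC.
Warsaw is UTC+2:00, so local arrival = 9:55 PM + 2:00 = 11:55 PM on Aug 24.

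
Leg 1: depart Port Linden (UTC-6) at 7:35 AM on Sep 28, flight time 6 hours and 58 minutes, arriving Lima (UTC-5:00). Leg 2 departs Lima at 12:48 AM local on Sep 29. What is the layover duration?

9 hours 15 minutes

Convert departure to UTC: 7:35 AM + 6:00 = 1:35 PM UTC on Sep 28.
Add 6 hours 58 minutes flight time → 8:33 PM UTC.
Lima is UTC−5:00, so local arrival = 8:33 PM − 5:00 = 3:33 PM on Sep 28.
Layover = 12:48 AM − 3:33 PM (+1 day) = 9 hours 15 minutes.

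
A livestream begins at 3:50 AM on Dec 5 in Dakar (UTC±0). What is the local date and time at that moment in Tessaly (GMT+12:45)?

Dakar is UTC+0 so that is 3:50 AM UTC.
Tessaly is UTC+12:45: 3:50 AM + 12:45 = 4:35 PM on Dec 5.

4:35 PM on December 5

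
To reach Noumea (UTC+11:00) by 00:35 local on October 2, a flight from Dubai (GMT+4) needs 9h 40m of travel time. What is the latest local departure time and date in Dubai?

07:55 on October 1

Target arrival in UTC: 00:35 − 11:00 = 13:35 on Oct 1.
Subtract 9 hours and 40 minutes → departure 03:55 UTC on Oct 1.
Dubai is UTC+4:00: 03:55 + 4:00 = 07:55 on Oct 1.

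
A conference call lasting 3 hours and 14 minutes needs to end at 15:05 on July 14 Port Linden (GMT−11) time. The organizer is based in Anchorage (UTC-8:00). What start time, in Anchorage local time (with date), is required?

14:51 on July 14

Target end time in UTC: 15:05 + 11:00 = 02:05 on Jul 15.
Subtract 3 hours and 14 minutes → start 22:51 UTC on Jul 14.
Anchorage is UTC−8:00: 22:51 − 8:00 = 14:51 on Jul 14.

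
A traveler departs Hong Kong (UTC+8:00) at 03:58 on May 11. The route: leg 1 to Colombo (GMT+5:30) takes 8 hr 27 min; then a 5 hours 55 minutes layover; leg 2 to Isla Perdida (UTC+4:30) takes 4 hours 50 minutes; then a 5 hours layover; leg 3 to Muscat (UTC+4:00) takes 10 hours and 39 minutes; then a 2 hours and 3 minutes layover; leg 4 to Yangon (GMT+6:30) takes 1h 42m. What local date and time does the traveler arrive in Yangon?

17:04 on May 12

Convert departure to UTC: 03:58 − 8:00 = 19:58 UTC on May 10.
Add 8 hours and 27 minutes leg 1 → 04:25 UTC (May 11).
Add 5 hours 55 minutes layover in Colombo → 10:20 UTC.
Add 4 hours and 50 minutes leg 2 → 15:10 UTC.
Add 5 hours layover in Isla Perdida → 20:10 UTC.
Add 10 hours and 39 minutes leg 3 → 06:49 UTC (May 12).
Add 2 hours 3 minutes layover in Muscat → 08:52 UTC.
Add 1 hour and 42 minutes leg 4 → 10:34 UTC.
Yangon is UTC+6:30, so local arrival = 10:34 + 6:30 = 17:04 on May 12.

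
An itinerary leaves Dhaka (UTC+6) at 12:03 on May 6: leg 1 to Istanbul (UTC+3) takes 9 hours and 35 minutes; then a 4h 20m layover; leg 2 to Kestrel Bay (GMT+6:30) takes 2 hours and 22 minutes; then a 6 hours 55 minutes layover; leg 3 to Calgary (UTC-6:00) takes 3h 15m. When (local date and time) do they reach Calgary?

Convert departure to UTC: 12:03 − 6:00 = 06:03 UTC on May 6.
Add 9 hours 35 minutes leg 1 → 15:38 UTC.
Add 4 hours 20 minutes layover in Istanbul → 19:58 UTC.
Add 2 hours and 22 minutes leg 2 → 22:20 UTC.
Add 6 hours and 55 minutes layover in Kestrel Bay → 05:15 UTC (May 7).
Add 3 hours and 15 minutes leg 3 → 08:30 UTC.
Calgary is UTC−6:00, so local arrival = 08:30 − 6:00 = 02:30 on May 7.

02:30 on May 7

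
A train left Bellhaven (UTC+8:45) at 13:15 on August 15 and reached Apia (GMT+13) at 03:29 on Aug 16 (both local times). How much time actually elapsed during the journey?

Apia is 4:15 ahead of Bellhaven.
Clock-face elapsed time (ignoring zones) is 14 hours 14 minutes.
Actual elapsed = 14 hours 14 minutes − 4:15 = 9 hours 59 minutes.

9 hours 59 minutes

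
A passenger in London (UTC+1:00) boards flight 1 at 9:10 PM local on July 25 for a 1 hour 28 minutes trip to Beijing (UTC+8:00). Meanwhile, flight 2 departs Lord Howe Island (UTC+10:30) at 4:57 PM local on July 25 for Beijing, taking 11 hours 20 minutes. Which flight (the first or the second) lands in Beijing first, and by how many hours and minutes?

the second, by 3 hours 51 minutes

Flight 1 in UTC: 9:10 PM − 1:00 = 8:10 PM on Jul 25.
+1 hour and 28 minutes → arrive 9:38 PM UTC on Jul 25.
Flight 2 in UTC: 4:57 PM − 10:30 = 6:27 AM on Jul 25.
+11 hours and 20 minutes → arrive 5:47 PM UTC on Jul 25.
Flight 2 lands earlier by 3 hours 51 minutes.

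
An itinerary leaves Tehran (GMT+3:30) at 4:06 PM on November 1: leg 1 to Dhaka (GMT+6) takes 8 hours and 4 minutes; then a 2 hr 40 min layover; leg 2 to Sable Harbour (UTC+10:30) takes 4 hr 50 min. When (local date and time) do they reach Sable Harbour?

Convert departure to UTC: 4:06 PM − 3:30 = 12:36 PM UTC on Nov 1.
Add 8 hours and 4 minutes leg 1 → 8:40 PM UTC.
Add 2 hours 40 minutes layover in Dhaka → 11:20 PM UTC.
Add 4 hours and 50 minutes leg 2 → 4:10 AM UTC (Nov 2).
Sable Harbour is UTC+10:30, so local arrival = 4:10 AM + 10:30 = 2:40 PM on Nov 2.

2:40 PM on November 2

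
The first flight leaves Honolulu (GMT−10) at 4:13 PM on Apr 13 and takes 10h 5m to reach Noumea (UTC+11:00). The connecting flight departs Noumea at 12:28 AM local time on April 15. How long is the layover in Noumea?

1 hour 10 minutes

Convert departure to UTC: 4:13 PM + 10:00 = 2:13 AM UTC on Apr 14.
Add 10 hours 5 minutes flight time → 12:18 PM UTC.
Noumea is UTC+11:00, so local arrival = 12:18 PM + 11:00 = 11:18 PM on Apr 14.
Layover = 12:28 AM − 11:18 PM (+1 day) = 1 hour 10 minutes.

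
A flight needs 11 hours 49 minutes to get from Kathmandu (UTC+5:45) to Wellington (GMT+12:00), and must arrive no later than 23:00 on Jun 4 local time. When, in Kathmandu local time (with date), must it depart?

Target arrival in UTC: 23:00 − 12:00 = 11:00 on Jun 4.
Subtract 11 hours and 49 minutes → departure 23:11 UTC on Jun 3.
Kathmandu is UTC+5:45: 23:11 + 5:45 = 04:56 on Jun 4.

04:56 on Jun 4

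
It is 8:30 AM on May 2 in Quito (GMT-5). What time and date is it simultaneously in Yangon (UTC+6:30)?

Yangon is 11:30 ahead of Quito.
Shift by the zone difference: 8:30 AM + 11:30 = 8:00 PM on May 2 in Yangon.

8:00 PM on May 2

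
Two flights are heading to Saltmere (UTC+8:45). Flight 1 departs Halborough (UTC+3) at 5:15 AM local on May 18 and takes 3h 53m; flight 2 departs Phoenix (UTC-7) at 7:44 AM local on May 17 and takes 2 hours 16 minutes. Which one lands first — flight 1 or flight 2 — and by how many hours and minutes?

Flight 1 in UTC: 5:15 AM − 3:00 = 2:15 AM on May 18.
+3 hours 53 minutes → arrive 6:08 AM UTC on May 18.
Flight 2 in UTC: 7:44 AM + 7:00 = 2:44 PM on May 17.
+2 hours and 16 minutes → arrive 5:00 PM UTC on May 17.
Flight 2 lands earlier by 13 hours 8 minutes.

the second, by 13 hours 8 minutes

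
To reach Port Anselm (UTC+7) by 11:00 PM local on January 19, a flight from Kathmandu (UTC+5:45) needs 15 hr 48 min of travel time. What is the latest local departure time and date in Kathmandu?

Target arrival in UTC: 11:00 PM − 7:00 = 4:00 PM on Jan 19.
Subtract 15 hours and 48 minutes → departure 12:12 AM UTC on Jan 19.
Kathmandu is UTC+5:45: 12:12 AM + 5:45 = 5:57 AM on Jan 19.

5:57 AM on January 19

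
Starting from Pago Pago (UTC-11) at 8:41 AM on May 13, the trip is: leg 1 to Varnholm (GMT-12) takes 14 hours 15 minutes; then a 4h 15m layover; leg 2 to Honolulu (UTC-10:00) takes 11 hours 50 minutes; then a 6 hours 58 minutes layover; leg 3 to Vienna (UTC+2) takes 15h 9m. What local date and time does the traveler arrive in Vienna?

Convert departure to UTC: 8:41 AM + 11:00 = 7:41 PM UTC on May 13.
Add 14 hours 15 minutes leg 1 → 9:56 AM UTC (May 14).
Add 4 hours 15 minutes layover in Varnholm → 2:11 PM UTC.
Add 11 hours and 50 minutes leg 2 → 2:01 AM UTC (May 15).
Add 6 hours 58 minutes layover in Honolulu → 8:59 AM UTC.
Add 15 hours and 9 minutes leg 3 → 12:08 AM UTC (May 16).
Vienna is UTC+2:00, so local arrival = 12:08 AM + 2:00 = 2:08 AM on May 16.

2:08 AM on May 16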